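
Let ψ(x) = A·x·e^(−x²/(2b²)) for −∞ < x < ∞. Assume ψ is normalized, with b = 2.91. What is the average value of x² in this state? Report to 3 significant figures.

⟨x^2⟩ ≈ 12.7

⟨x²⟩ = ∫ x^2 |ψ|² dx over the full domain.
Using the Gaussian integral ∫_{−∞}^{∞} e^(−αx²) dx = √(π/α), since the A² factors cancel between numerator and denominator, ⟨x²⟩ = 3·b^2/2.
With b = 2.91, ⟨x^2⟩ = 12.70.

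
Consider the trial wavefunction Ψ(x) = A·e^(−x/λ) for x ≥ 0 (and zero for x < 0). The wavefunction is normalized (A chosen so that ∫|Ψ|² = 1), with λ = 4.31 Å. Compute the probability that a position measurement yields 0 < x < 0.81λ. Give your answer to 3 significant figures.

P ≈ 0.802

The probability is P = ∫ |Ψ|² dx over [0, 0.81λ].
The normalization integral ∫|Ψ|²dx over the whole domain equals λ/2·A², and A² cancels in the ratio.
Let u = x/λ; then A² and the length scale cancel, so P = ∫_{0}^{0.81} e^(-2·u) du ÷ ∫_{0}^{∞} e^(-2·u) du.
Using ∫ e^(-2·u) du = -e^(-2·u)/2, the numerator is 1/2 - e^(-81/50)/2 and the denominator is 1/2.
Taking the ratio, P = 0.8021.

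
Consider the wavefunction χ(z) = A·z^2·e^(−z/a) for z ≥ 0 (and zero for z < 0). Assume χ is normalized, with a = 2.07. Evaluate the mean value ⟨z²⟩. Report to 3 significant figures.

⟨z^2⟩ ≈ 32.1

⟨z²⟩ = ∫ z^2 |χ|² dz over the full domain.
With ∫₀^∞ z^6 e^(−αz) dz = 6!/α^7, the ratio of the moment integral to the normalization integral gives ⟨z²⟩ = 15·a^2/2.
Putting a = 2.07 gives 32.14.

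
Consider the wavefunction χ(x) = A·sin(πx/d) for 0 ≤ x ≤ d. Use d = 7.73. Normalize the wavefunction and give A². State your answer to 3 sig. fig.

A^2 ≈ 0.259

Normalization requires ∫|χ|² dx = 1, integrated from 0 to d.
∫|χ|² dx = A²·(d/2).
Hence A² = 1/[d/2].
Substituting d = 7.73 gives A² = 0.2587, so A = 0.5087.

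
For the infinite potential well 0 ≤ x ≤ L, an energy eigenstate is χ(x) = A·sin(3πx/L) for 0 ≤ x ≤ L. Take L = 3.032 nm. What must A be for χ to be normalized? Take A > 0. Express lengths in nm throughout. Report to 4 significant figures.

Normalization requires ∫|χ|² dx = 1, integrated from 0 to L.
With ∫₀^L sin²(nπx/L) dx = L/2, carrying out the integral gives A² · L/2.
So A² = (L/2)^(−1).
Substituting L = 3.032 gives A² = 0.65963, so A = 0.81218.

A ≈ 0.8122 nm^(-1/2)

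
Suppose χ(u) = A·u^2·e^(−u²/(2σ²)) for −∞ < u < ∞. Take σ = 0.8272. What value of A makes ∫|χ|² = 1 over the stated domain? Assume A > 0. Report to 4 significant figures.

A ≈ 1.394

Normalization requires ∫|χ|² du = 1, integrated from −∞ to ∞.
Differentiating ∫e^(−αu²) du = √(π/α) under α to get the higher moments, with χ = A·u^2·e^(−u²/(2σ²)), the integral evaluates to A²·[3·√(π)·σ^5/4].
So A² = (3·√(π)·σ^5/4)^(−1).
Plugging in σ = 0.8272 yields A = 1.3937.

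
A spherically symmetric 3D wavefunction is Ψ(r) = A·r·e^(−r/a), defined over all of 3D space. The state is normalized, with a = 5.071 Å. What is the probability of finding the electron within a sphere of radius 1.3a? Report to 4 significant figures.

P = ∫ |Ψ|² 4πr² dr over r ≤ 1.3a.
A² is fixed by ∫₀^∞ 4πr²|Ψ|² dr = 1, i.e. A² = (3·π·a^5)^(−1).
Substituting u = r/a, A², 4π and the length scale all cancel in the ratio: P = ∫_{0}^{1.3} u^4·e^(-2·u) du / ∫_{0}^{∞} u^4·e^(-2·u) du.
Using ∫ u^4·e^(-2·u) du = -(u^4/2 + u^3 + 3·u^2/2 + 3·u/2 + 3/4)·e^(-2·u), the numerator is ≈ 0.0919324 and the denominator is 3/4.
Taking the ratio yields P = 0.12258.

P ≈ 0.1226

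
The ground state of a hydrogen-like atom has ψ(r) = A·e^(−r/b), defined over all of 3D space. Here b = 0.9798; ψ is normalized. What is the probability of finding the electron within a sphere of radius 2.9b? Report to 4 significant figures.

P ≈ 0.9285

Integrate the radial probability density 4πr²|ψ|² over r ≤ 2.9b.
A² is fixed by ∫₀^∞ 4πr²|ψ|² dr = 1, i.e. A² = (π·b^3)^(−1).
Let u = r/b; then A², 4π and the length scale all cancel, so P = ∫_{0}^{2.9} u^2·e^(-2·u) du ÷ ∫_{0}^{∞} u^2·e^(-2·u) du.
With ∫ u^2·e^(-2·u) du = -(2·u^2 + 2·u + 1)·e^(-2·u)/4 + C, the region integral is 1/4 - 1181·e^(-29/5)/200 and the full one is 1/4.
Taking the ratio yields P = 0.92849.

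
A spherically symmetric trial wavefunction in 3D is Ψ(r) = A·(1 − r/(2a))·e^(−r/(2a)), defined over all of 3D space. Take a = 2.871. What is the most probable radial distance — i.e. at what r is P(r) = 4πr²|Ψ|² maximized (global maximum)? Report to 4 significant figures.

r ≈ 15.03

The maximum of P(r) = 4πr²|Ψ|² occurs where its derivative vanishes.
Solving yields r = a·(√(5) + 3).
With a = 2.871, the most probable radial distance is 15.033.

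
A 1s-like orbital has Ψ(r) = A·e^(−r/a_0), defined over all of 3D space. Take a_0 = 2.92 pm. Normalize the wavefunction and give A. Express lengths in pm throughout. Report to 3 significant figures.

A ≈ 0.113 pm^(-3/2)

We need A² ∫|f|² 4πr² dr = 1, taking the integral from 0 to ∞.
The angular integral contributes 4π, leaving ∫₀^∞ r²|Ψ|² dr.
The integral (without the A² prefactor) comes out to π·a_0^3.
With a_0 = 2.92: A² = 0.01279 and A = 0.1131.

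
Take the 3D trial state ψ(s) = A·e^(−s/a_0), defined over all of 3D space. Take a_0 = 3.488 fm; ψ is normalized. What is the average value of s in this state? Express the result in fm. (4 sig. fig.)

⟨s⟩ = ∫ s |ψ|² 4πs² ds over the full domain.
Since the A² factors cancel between numerator and denominator, ⟨s⟩ = 3·a_0/2.
Putting a_0 = 3.488 gives 5.2320.

⟨s⟩ ≈ 5.232 fm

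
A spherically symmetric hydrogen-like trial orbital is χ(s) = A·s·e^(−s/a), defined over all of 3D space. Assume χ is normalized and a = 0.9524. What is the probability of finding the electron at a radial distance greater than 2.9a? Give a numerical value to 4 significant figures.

Integrate the radial probability density 4πs²|χ|² over s > 2.9a.
The full normalization integral is A²·[3·π·a^5] = 1, fixing A².
Let u = s/a; then A², 4π and the length scale all cancel, so P = ∫_{2.9}^{∞} u^4·e^(-2·u) du ÷ ∫_{0}^{∞} u^4·e^(-2·u) du.
With ∫ u^4·e^(-2·u) du = -(u^4/2 + u^3 + 3·u^2/2 + 3·u/2 + 3/4)·e^(-2·u) + C, the region integral is ≈ 0.234539 and the full one is 3/4.
This evaluates to P = 0.31272.

P ≈ 0.3127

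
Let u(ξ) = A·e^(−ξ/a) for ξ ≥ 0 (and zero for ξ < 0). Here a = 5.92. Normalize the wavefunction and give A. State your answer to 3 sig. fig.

A ≈ 0.581

We need A² ∫|f|² dξ = 1, taking the integral from 0 to ∞.
Recall ∫₀^∞ ξ^m e^(−ξ/β) dξ = m!·β^(m+1), with u = A·e^(−ξ/a), the integral evaluates to A²·[a/2].
So A² = (a/2)^(−1).
Substituting a = 5.92 gives A² = 0.3378, so A = 0.5812.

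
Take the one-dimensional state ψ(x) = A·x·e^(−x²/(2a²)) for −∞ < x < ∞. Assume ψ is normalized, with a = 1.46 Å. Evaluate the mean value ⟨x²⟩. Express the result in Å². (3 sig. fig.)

⟨x^2⟩ ≈ 3.20 Å^2

⟨x²⟩ = ∫ x^2 |ψ|² dx over the full domain.
Since the A² factors cancel between numerator and denominator, ⟨x²⟩ = 3·a^2/2.
With a = 1.46, ⟨x^2⟩ = 3.197.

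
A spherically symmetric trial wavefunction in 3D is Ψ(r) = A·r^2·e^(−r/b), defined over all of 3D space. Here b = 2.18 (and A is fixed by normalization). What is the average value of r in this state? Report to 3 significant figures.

⟨r⟩ ≈ 7.63

⟨r⟩ = ∫ r |Ψ|² 4πr² dr over the full domain.
Recall ∫₀^∞ r^m e^(−r/β) dr = m!·β^(m+1), evaluating both integrals, ⟨r⟩ = 7·b/2.
With b = 2.18, ⟨r⟩ = 7.630.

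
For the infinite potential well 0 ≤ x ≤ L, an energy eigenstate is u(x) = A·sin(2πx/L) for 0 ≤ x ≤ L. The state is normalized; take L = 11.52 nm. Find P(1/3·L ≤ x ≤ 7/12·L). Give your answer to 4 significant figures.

|u|² is the probability density, so P = ∫_{1/3·L}^{7/12·L} |u|² dx.
With A² fixed by ∫|u|² = 1, i.e. A² = (L/2)^(−1), substitute and integrate.
Let t = x/L; then A² and the length scale cancel, so P = ∫_{1/3}^{7/12} sin(2·π·t)^2 dt ÷ ∫_{0}^{1} sin(2·π·t)^2 dt.
With ∫ sin(2·π·t)^2 dt = t/2 - sin(4·π·t)/(8·π) + C, the region integral is -√(3)/(8·π) + 1/8 and the full one is 1/2.
This works out to P = (π - √(3))/(4·π).

P ≈ 0.1122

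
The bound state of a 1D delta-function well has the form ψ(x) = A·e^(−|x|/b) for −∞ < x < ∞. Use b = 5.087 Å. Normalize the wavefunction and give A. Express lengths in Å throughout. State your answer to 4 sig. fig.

Require ∫ |ψ|² dx = 1 over the whole domain.
With ψ = A·e^(−|x|/b), the integral evaluates to A²·[b].
Substituting b = 5.087 gives A² = 0.19658, so A = 0.44337.

A ≈ 0.4434 Å^(-1/2)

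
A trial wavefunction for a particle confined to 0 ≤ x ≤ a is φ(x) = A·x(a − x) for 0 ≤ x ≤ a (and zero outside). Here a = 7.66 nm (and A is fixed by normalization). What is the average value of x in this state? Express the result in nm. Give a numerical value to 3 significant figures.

⟨x⟩ ≈ 3.83 nm

The expectation value is the |φ|²-weighted average of x: ∫ x|φ|² dx.
Evaluating both integrals, ⟨x⟩ = a/2.
With a = 7.66, ⟨x⟩ = 3.830.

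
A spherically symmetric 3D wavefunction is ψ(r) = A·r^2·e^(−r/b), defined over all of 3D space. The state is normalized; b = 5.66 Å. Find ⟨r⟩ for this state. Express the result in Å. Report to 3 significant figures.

The expectation value is the |ψ|²-weighted average of r: ∫ r|ψ|² 4πr² dr.
The ratio of the moment integral to the normalization integral gives ⟨r⟩ = 7·b/2.
Putting b = 5.66 gives 19.81.

⟨r⟩ ≈ 19.8 Å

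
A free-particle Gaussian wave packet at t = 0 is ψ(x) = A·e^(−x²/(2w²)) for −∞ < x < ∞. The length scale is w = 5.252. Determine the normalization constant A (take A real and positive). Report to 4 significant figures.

A ≈ 0.3278

The normalization condition is ∫|ψ|² dx = 1 from −∞ to ∞.
Differentiating ∫e^(−αx²) dx = √(π/α) under α to get the higher moments, carrying out the integral gives A² · √(π)·w.
Hence A² = 1/[√(π)·w].
Substituting w = 5.252 gives A² = 0.10742, so A = 0.32776.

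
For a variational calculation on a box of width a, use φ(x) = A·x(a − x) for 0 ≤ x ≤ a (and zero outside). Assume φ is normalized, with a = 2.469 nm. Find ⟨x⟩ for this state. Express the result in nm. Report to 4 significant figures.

⟨x⟩ ≈ 1.235 nm

The expectation value is the |φ|²-weighted average of x: ∫ x|φ|² dx.
Evaluating both integrals, ⟨x⟩ = a/2.
Putting a = 2.469 gives 1.2345.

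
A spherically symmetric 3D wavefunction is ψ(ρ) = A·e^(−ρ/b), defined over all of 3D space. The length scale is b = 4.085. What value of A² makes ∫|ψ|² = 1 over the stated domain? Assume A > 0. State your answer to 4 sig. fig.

A^2 ≈ 0.004670

We need A² ∫|f|² 4πρ² dρ = 1, taking the integral from 0 to ∞.
In 3D with spherical symmetry the volume element is 4πρ² dρ.
Recall ∫₀^∞ ρ^m e^(−ρ/β) dρ = m!·β^(m+1), carrying out the integral gives A² · π·b^3.
Hence A² = 1/[π·b^3].
Substituting b = 4.085 gives A² = 0.0046695, so A = 0.068334.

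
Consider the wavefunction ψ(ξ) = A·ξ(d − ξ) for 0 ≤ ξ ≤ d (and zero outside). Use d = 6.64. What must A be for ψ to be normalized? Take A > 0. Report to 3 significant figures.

A ≈ 0.0482

Require ∫ |ψ|² dξ = 1 over the whole domain.
Expanding the polynomial and integrating term by term, carrying out the integral gives A² · d^5/30.
Substituting d = 6.64 gives A² = 0.002324, so A = 0.04821.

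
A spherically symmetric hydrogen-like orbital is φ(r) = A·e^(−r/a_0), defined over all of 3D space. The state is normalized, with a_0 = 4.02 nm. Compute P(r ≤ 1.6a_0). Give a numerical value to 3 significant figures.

P ≈ 0.620

Integrate the radial probability density 4πr²|φ|² over r ≤ 1.6a_0.
A² is fixed by ∫₀^∞ 4πr²|φ|² dr = 1, i.e. A² = (π·a_0^3)^(−1).
Substituting u = r/a_0, A², 4π and the length scale all cancel in the ratio: P = ∫_{0}^{1.6} u^2·e^(-2·u) du / ∫_{0}^{∞} u^2·e^(-2·u) du.
An antiderivative of u^2·e^(-2·u) is -(2·u^2 + 2·u + 1)·e^(-2·u)/4; evaluating from 0 to 1.6 gives 1/4 - 233·e^(-16/5)/100, while the full integral is 1/4.
The region integral divided by the full integral gives P = 0.6201.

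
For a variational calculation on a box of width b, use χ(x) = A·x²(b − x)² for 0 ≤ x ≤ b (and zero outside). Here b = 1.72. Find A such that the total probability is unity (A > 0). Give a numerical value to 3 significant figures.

We need A² ∫|f|² dx = 1, taking the integral from 0 to b.
Expanding the polynomial and integrating term by term, with χ = A·x²(b − x)², the integral evaluates to A²·[b^9/630].
With b = 1.72: A² = 4.782 and A = 2.187.

A ≈ 2.19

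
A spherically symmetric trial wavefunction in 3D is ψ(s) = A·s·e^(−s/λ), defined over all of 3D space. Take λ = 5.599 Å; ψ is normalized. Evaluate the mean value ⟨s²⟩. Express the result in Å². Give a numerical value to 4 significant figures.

⟨s²⟩ = ∫ s^2 |ψ|² 4πs² ds over the full domain.
Recall ∫₀^∞ s^m e^(−s/β) ds = m!·β^(m+1), since the A² factors cancel between numerator and denominator, ⟨s²⟩ = 15·λ^2/2.
With λ = 5.599, ⟨s^2⟩ = 235.12.

⟨s^2⟩ ≈ 235.1 Å^2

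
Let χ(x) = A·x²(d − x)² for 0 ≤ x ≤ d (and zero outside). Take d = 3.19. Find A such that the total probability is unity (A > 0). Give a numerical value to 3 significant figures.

A ≈ 0.136

The normalization condition is ∫|χ|² dx = 1 from 0 to d.
With χ = A·x²(d − x)², the integral evaluates to A²·[d^9/630].
So A² = (d^9/630)^(−1).
Plugging in d = 3.19 yields A = 0.1357.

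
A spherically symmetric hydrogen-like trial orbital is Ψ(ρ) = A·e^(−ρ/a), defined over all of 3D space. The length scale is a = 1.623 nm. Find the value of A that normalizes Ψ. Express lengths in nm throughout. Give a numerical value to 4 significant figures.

A ≈ 0.2729 nm^(-3/2)

Require ∫ |Ψ|² 4πρ² dρ = 1 over the whole domain.
In 3D with spherical symmetry the volume element is 4πρ² dρ.
Recall ∫₀^∞ ρ^m e^(−ρ/β) dρ = m!·β^(m+1), the integral (without the A² prefactor) comes out to π·a^3.
Hence A² = 1/[π·a^3].
Plugging in a = 1.623 yields A = 0.27286.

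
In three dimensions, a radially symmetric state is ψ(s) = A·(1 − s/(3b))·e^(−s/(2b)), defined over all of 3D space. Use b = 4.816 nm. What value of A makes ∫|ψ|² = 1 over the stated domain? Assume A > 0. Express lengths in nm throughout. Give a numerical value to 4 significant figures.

Require ∫ |ψ|² 4πs² ds = 1 over the whole domain.
(Spherical symmetry: dV = 4πs² ds.)
With ∫₀^∞ s^4 e^(−αs) ds = 4!/α^5, with ψ = A·(1 − s/(3b))·e^(−s/(2b)), the integral evaluates to A²·[8·π·b^3/3].
Setting this equal to 1 gives A² = 1/(8·π·b^3/3).
Substituting b = 4.816 gives A² = 0.0010686, so A = 0.032690.

A ≈ 0.03269 nm^(-3/2)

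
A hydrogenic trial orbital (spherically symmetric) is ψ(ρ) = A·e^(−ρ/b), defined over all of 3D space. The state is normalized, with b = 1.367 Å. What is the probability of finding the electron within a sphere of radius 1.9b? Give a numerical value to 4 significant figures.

P ≈ 0.7311

Integrate the radial probability density 4πρ²|ψ|² over ρ ≤ 1.9b.
Normalization gives A² = 1/(π·b^3).
Let u = ρ/b; then A², 4π and the length scale all cancel, so P = ∫_{0}^{1.9} u^2·e^(-2·u) du ÷ ∫_{0}^{∞} u^2·e^(-2·u) du.
With ∫ u^2·e^(-2·u) du = -(2·u^2 + 2·u + 1)·e^(-2·u)/4 + C, the region integral is 1/4 - 601·e^(-19/5)/200 and the full one is 1/4.
This evaluates to P = 0.73110.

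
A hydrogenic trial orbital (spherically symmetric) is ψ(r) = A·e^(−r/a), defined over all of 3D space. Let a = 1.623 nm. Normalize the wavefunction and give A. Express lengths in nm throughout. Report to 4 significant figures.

Require ∫ |ψ|² 4πr² dr = 1 over the whole domain.
In 3D with spherical symmetry the volume element is 4πr² dr.
Carrying out the integral gives A² · π·a^3.
Setting this equal to 1 gives A² = 1/(π·a^3).
Substituting a = 1.623 gives A² = 0.074455, so A = 0.27286.

A ≈ 0.2729 nm^(-3/2)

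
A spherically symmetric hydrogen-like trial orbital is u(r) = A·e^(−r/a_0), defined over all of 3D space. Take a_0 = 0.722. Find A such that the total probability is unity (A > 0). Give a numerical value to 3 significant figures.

We need A² ∫|f|² 4πr² dr = 1, taking the integral from 0 to ∞.
(Spherical symmetry: dV = 4πr² dr.)
With u = A·e^(−r/a_0), the integral evaluates to A²·[π·a_0^3].
Hence A² = 1/[π·a_0^3].
With a_0 = 0.722: A² = 0.8457 and A = 0.9196.

A ≈ 0.920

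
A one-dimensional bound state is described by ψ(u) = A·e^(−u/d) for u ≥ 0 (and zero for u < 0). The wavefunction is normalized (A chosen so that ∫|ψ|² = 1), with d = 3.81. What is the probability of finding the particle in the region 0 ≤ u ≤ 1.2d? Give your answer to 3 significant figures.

|ψ|² is the probability density, so P = ∫_{0}^{1.2d} |ψ|² du.
With A² fixed by ∫|ψ|² = 1, i.e. A² = (d/2)^(−1), substitute and integrate.
Let t = u/d; then A² and the length scale cancel, so P = ∫_{0}^{1.2} e^(-2·t) dt ÷ ∫_{0}^{∞} e^(-2·t) dt.
Using ∫ e^(-2·t) dt = -e^(-2·t)/2, the numerator is 1/2 - e^(-12/5)/2 and the denominator is 1/2.
The result is P = 0.9093.

P ≈ 0.909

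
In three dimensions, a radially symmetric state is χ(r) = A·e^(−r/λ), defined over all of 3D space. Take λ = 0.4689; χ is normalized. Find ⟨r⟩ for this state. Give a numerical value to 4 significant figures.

⟨r⟩ ≈ 0.7034

By definition ⟨r⟩ = ∫ r |χ(r)|² 4πr² dr.
Using ∫₀^∞ rⁿ e^(−αr) dr = n!/αⁿ⁺¹, evaluating both integrals, ⟨r⟩ = 3·λ/2.
With λ = 0.4689, ⟨r⟩ = 0.70335.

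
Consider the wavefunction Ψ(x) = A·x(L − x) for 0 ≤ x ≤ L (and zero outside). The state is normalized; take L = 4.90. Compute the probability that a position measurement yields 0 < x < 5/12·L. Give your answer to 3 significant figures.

P ≈ 0.347

P = ∫_{0}^{5/12·L} |Ψ(x)|² dx.
The normalization integral ∫|Ψ|²dx over the whole domain equals L^5/30·A², and A² cancels in the ratio.
Let u = x/L; then A² and the length scale cancel, so P = ∫_{0}^{5/12} u^2·(1 - u)^2 du ÷ ∫_{0}^{1} u^2·(1 - u)^2 du.
With ∫ u^2·(1 - u)^2 du = u^3·(6·u^2 - 15·u + 10)/30 + C, the region integral is ≈ 0.011554 and the full one is 1/30.
Evaluating gives P = 0.3466.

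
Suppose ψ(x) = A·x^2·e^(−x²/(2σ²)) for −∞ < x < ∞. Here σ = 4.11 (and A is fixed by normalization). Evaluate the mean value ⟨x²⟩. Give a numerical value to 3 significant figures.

By definition ⟨x²⟩ = ∫ x^2 |ψ(x)|² dx.
Since the A² factors cancel between numerator and denominator, ⟨x²⟩ = 5·σ^2/2.
Putting σ = 4.11 gives 42.23.

⟨x^2⟩ ≈ 42.2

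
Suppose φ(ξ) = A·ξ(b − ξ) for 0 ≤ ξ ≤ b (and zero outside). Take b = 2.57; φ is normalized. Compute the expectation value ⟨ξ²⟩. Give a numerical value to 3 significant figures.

⟨ξ²⟩ = ∫ ξ^2 |φ|² dξ over the full domain.
Expanding the polynomial and integrating term by term, since the A² factors cancel between numerator and denominator, ⟨ξ²⟩ = 2·b^2/7.
With b = 2.57, ⟨ξ^2⟩ = 1.887.

⟨ξ^2⟩ ≈ 1.89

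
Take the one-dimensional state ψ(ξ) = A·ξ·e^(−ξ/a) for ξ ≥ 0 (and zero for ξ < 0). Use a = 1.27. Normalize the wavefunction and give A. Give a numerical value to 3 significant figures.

The normalization condition is ∫|ψ|² dξ = 1 from 0 to ∞.
∫|ψ|² dξ = A²·(a^3/4).
Hence A² = 1/[a^3/4].
Plugging in a = 1.27 yields A = 1.397.

A ≈ 1.40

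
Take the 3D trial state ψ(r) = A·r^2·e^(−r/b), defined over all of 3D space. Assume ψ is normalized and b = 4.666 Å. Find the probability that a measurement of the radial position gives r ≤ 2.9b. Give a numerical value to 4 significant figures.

With dV = 4πr²dr, the probability is ∫|ψ|² dV over r ≤ 2.9b.
The full normalization integral is A²·[45·π·b^7/2] = 1, fixing A².
Let u = r/b; then A², 4π and the length scale all cancel, so P = ∫_{0}^{2.9} u^6·e^(-2·u) du ÷ ∫_{0}^{∞} u^6·e^(-2·u) du.
Using ∫ u^6·e^(-2·u) du = -(4·u^6 + 12·u^5 + 30·u^4 + 60·u^3 + 90·u^2 + 90·u + 45)·e^(-2·u)/8, the numerator is ≈ 2.03405 and the denominator is 45/8.
Taking the ratio yields P = 0.36161.

P ≈ 0.3616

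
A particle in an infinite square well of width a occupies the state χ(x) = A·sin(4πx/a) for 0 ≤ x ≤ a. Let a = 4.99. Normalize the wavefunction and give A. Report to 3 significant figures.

A ≈ 0.633

We need A² ∫|f|² dx = 1, taking the integral from 0 to a.
With ∫₀^a sin²(nπx/a) dx = a/2, carrying out the integral gives A² · a/2.
Hence A² = 1/[a/2].
Substituting a = 4.99 gives A² = 0.4008, so A = 0.6331.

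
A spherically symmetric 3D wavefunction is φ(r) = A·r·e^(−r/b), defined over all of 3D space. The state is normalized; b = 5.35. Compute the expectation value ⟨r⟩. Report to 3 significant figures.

⟨r⟩ ≈ 13.4

⟨r⟩ = ∫ r |φ|² 4πr² dr over the full domain.
With ∫₀^∞ r^5 e^(−αr) dr = 5!/α^6, since the A² factors cancel between numerator and denominator, ⟨r⟩ = 5·b/2.
With b = 5.35, ⟨r⟩ = 13.38.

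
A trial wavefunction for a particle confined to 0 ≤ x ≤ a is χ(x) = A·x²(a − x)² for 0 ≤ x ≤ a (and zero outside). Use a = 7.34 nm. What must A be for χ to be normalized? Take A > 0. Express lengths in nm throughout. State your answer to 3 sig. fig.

Require ∫ |χ|² dx = 1 over the whole domain.
The integral (without the A² prefactor) comes out to a^9/630.
Setting this equal to 1 gives A² = 1/(a^9/630).
Plugging in a = 7.34 yields A = 0.003192.

A ≈ 0.00319 nm^(-9/2)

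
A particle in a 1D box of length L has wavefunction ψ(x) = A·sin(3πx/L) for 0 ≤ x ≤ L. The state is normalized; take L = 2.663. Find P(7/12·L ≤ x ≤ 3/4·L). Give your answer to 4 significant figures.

P = ∫_{7/12·L}^{3/4·L} |ψ(x)|² dx.
The normalization integral ∫|ψ|²dx over the whole domain equals L/2·A², and A² cancels in the ratio.
In terms of u = x/L (A² and the length scale cancel between numerator and denominator), P = [∫_{7/12}^{3/4} sin(3·π·u)^2 du] / [∫_{0}^{1} sin(3·π·u)^2 du].
An antiderivative of sin(3·π·u)^2 is u/2 - sin(6·π·u)/(12·π); evaluating from 7/12 to 3/4 gives 1/12 - 1/(6·π), while the full integral is 1/2.
Evaluating gives P = (-2 + π)/(6·π).

P ≈ 0.06056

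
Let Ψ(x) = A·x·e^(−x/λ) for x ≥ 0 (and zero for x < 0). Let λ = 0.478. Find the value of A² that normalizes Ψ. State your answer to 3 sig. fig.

Normalization requires ∫|Ψ|² dx = 1, integrated from 0 to ∞.
The integral (without the A² prefactor) comes out to λ^3/4.
Setting this equal to 1 gives A² = 1/(λ^3/4).
With λ = 0.478: A² = 36.62 and A = 6.052.

A^2 ≈ 36.6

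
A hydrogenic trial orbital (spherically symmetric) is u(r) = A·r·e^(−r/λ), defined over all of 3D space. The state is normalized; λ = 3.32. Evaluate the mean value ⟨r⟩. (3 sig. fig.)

⟨r⟩ = ∫ r |u|² 4πr² dr over the full domain.
Using ∫₀^∞ rⁿ e^(−αr) dr = n!/αⁿ⁺¹, since the A² factors cancel between numerator and denominator, ⟨r⟩ = 5·λ/2.
Putting λ = 3.32 gives 8.300.

⟨r⟩ ≈ 8.30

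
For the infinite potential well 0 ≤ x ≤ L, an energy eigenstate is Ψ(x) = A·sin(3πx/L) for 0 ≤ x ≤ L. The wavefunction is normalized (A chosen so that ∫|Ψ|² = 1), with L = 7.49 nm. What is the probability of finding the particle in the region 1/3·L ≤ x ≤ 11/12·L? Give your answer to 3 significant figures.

P ≈ 0.636

The probability is P = ∫ |Ψ|² dx over [1/3·L, 11/12·L].
With A² fixed by ∫|Ψ|² = 1, i.e. A² = (L/2)^(−1), substitute and integrate.
In terms of u = x/L (A² and the length scale cancel between numerator and denominator), P = [∫_{1/3}^{11/12} sin(3·π·u)^2 du] / [∫_{0}^{1} sin(3·π·u)^2 du].
Using ∫ sin(3·π·u)^2 du = u/2 - sin(6·π·u)/(12·π), the numerator is 1/(12·π) + 7/24 and the denominator is 1/2.
Taking the ratio, P = (2 + 7·π)/(12·π).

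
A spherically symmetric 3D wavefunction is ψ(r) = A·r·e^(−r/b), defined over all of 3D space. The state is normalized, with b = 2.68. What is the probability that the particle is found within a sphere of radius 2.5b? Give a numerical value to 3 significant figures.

P ≈ 0.560

With dV = 4πr²dr, the probability is ∫|ψ|² dV over r ≤ 2.5b.
The full normalization integral is A²·[3·π·b^5] = 1, fixing A².
Substituting u = r/b, A², 4π and the length scale all cancel in the ratio: P = ∫_{0}^{2.5} u^4·e^(-2·u) du / ∫_{0}^{∞} u^4·e^(-2·u) du.
Using ∫ u^4·e^(-2·u) du = -(u^4/2 + u^3 + 3·u^2/2 + 3·u/2 + 3/4)·e^(-2·u), the numerator is 3/4 - 1569·e^(-5)/32 and the denominator is 3/4.
The region integral divided by the full integral gives P = 0.5595.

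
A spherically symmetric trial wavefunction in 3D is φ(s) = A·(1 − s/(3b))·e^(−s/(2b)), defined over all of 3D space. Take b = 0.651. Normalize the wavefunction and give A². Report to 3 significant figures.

The normalization condition is ∫|φ|² 4πs² ds = 1 from 0 to ∞.
(Spherical symmetry: dV = 4πs² ds.)
With ∫₀^∞ s^4 e^(−αs) ds = 4!/α^5, with φ = A·(1 − s/(3b))·e^(−s/(2b)), the integral evaluates to A²·[8·π·b^3/3].
Setting this equal to 1 gives A² = 1/(8·π·b^3/3).
Plugging in b = 0.651 yields A = 0.6578.

A^2 ≈ 0.433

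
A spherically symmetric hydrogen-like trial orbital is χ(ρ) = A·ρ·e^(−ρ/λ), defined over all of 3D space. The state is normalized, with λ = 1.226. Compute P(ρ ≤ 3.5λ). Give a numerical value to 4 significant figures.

P ≈ 0.8270

Integrate the radial probability density 4πρ²|χ|² over ρ ≤ 3.5λ.
Normalization gives A² = 1/(3·π·λ^5).
Let u = ρ/λ; then A², 4π and the length scale all cancel, so P = ∫_{0}^{3.5} u^4·e^(-2·u) du ÷ ∫_{0}^{∞} u^4·e^(-2·u) du.
With ∫ u^4·e^(-2·u) du = -(u^4/2 + u^3 + 3·u^2/2 + 3·u/2 + 3/4)·e^(-2·u) + C, the region integral is 3/4 - 4553·e^(-7)/32 and the full one is 3/4.
This evaluates to P = 0.82701.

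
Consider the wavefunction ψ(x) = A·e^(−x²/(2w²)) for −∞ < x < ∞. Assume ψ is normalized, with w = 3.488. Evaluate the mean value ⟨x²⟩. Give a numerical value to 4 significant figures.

⟨x^2⟩ ≈ 6.083

The expectation value is the |ψ|²-weighted average of x^2: ∫ x^2|ψ|² dx.
The ratio of the moment integral to the normalization integral gives ⟨x²⟩ = w^2/2.
With w = 3.488, ⟨x^2⟩ = 6.0831.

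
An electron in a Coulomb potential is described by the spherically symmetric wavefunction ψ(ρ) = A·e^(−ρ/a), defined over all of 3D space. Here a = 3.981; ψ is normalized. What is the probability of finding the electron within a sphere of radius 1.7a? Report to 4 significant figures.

P = ∫ |ψ|² 4πρ² dρ over ρ ≤ 1.7a.
Normalization gives A² = 1/(π·a^3).
In terms of u = ρ/a (A², 4π and the length scale all cancel between numerator and denominator), P = [∫_{0}^{1.7} u^2·e^(-2·u) du] / [∫_{0}^{∞} u^2·e^(-2·u) du].
An antiderivative of u^2·e^(-2·u) is -(2·u^2 + 2·u + 1)·e^(-2·u)/4; evaluating from 0 to 1.7 gives 1/4 - 509·e^(-17/5)/200, while the full integral is 1/4.
Taking the ratio yields P = 0.66026.

P ≈ 0.6603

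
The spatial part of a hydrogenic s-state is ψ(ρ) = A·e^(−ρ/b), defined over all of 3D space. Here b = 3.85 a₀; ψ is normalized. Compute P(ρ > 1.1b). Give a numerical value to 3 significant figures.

With dV = 4πρ²dρ, the probability is ∫|ψ|² dV over ρ > 1.1b.
Normalization gives A² = 1/(π·b^3).
Substituting u = ρ/b, A², 4π and the length scale all cancel in the ratio: P = ∫_{1.1}^{∞} u^2·e^(-2·u) du / ∫_{0}^{∞} u^2·e^(-2·u) du.
An antiderivative of u^2·e^(-2·u) is -(2·u^2 + 2·u + 1)·e^(-2·u)/4; evaluating from 1.1 to ∞ gives 281·e^(-11/5)/200, while the full integral is 1/4.
Taking the ratio yields P = 0.6227.

P ≈ 0.623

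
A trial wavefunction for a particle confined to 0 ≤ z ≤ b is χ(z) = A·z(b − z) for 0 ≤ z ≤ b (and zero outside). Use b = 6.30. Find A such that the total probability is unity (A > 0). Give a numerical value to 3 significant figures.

A ≈ 0.0550

We need A² ∫|f|² dz = 1, taking the integral from 0 to b.
Expanding the polynomial and integrating term by term, carrying out the integral gives A² · b^5/30.
Hence A² = 1/[b^5/30].
With b = 6.30: A² = 0.003023 and A = 0.05498.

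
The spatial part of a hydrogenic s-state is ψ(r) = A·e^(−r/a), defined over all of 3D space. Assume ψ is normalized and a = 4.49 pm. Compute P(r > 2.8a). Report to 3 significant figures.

Integrate the radial probability density 4πr²|ψ|² over r > 2.8a.
The full normalization integral is A²·[π·a^3] = 1, fixing A².
In terms of u = r/a (A², 4π and the length scale all cancel between numerator and denominator), P = [∫_{2.8}^{∞} u^2·e^(-2·u) du] / [∫_{0}^{∞} u^2·e^(-2·u) du].
With ∫ u^2·e^(-2·u) du = -(2·u^2 + 2·u + 1)·e^(-2·u)/4 + C, the region integral is 557·e^(-28/5)/100 and the full one is 1/4.
The region integral divided by the full integral gives P = 0.08239.

P ≈ 0.0824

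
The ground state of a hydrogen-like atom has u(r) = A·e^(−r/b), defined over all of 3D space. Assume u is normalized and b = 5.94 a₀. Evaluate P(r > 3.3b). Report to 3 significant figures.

With dV = 4πr²dr, the probability is ∫|u|² dV over r > 3.3b.
A² is fixed by ∫₀^∞ 4πr²|u|² dr = 1, i.e. A² = (π·b^3)^(−1).
Let t = r/b; then A², 4π and the length scale all cancel, so P = ∫_{3.3}^{∞} t^2·e^(-2·t) dt ÷ ∫_{0}^{∞} t^2·e^(-2·t) dt.
An antiderivative of t^2·e^(-2·t) is -(2·t^2 + 2·t + 1)·e^(-2·t)/4; evaluating from 3.3 to ∞ gives 1469·e^(-33/5)/200, while the full integral is 1/4.
The region integral divided by the full integral gives P = 0.03997.

P ≈ 0.0400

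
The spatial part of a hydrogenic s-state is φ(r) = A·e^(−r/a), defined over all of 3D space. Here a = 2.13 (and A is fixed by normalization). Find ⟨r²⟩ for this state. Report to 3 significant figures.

The expectation value is the |φ|²-weighted average of r^2: ∫ r^2|φ|² 4πr² dr.
With ∫₀^∞ r^4 e^(−αr) dr = 4!/α^5, evaluating both integrals, ⟨r²⟩ = 3·a^2.
Putting a = 2.13 gives 13.61.

⟨r^2⟩ ≈ 13.6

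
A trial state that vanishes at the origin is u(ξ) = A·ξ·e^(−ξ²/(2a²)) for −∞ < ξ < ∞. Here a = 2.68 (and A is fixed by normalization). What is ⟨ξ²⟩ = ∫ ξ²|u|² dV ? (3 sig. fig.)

⟨ξ^2⟩ ≈ 10.8

By definition ⟨ξ²⟩ = ∫ ξ^2 |u(ξ)|² dξ.
Differentiating ∫e^(−αξ²) dξ = √(π/α) under α to get the higher moments, evaluating both integrals, ⟨ξ²⟩ = 3·a^2/2.
Putting a = 2.68 gives 10.77.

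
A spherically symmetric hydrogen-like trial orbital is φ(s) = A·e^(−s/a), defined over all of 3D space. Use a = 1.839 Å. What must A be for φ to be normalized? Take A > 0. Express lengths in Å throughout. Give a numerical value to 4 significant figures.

A ≈ 0.2262 Å^(-3/2)

Require ∫ |φ|² 4πs² ds = 1 over the whole domain.
The angular integral contributes 4π, leaving ∫₀^∞ s²|φ|² ds.
∫|φ|² 4πs² ds = A²·(π·a^3).
Hence A² = 1/[π·a^3].
With a = 1.839: A² = 0.051181 and A = 0.22623.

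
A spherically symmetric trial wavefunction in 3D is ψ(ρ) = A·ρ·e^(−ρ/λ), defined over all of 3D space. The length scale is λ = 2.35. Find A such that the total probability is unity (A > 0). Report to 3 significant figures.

A ≈ 0.0385

The normalization condition is ∫|ψ|² 4πρ² dρ = 1 from 0 to ∞.
The angular integral contributes 4π, leaving ∫₀^∞ ρ²|ψ|² dρ.
Using ∫₀^∞ ρⁿ e^(−αρ) dρ = n!/αⁿ⁺¹, with ψ = A·ρ·e^(−ρ/λ), the integral evaluates to A²·[3·π·λ^5].
Substituting λ = 2.35 gives A² = 0.001480, so A = 0.03848.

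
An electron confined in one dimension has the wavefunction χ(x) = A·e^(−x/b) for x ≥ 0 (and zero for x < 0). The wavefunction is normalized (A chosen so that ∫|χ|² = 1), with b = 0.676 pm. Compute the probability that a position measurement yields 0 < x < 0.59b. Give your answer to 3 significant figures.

P ≈ 0.693

|χ|² is the probability density, so P = ∫_{0}^{0.59b} |χ|² dx.
With A² fixed by ∫|χ|² = 1, i.e. A² = (b/2)^(−1), substitute and integrate.
In terms of u = x/b (A² and the length scale cancel between numerator and denominator), P = [∫_{0}^{0.59} e^(-2·u) du] / [∫_{0}^{∞} e^(-2·u) du].
With ∫ e^(-2·u) du = -e^(-2·u)/2 + C, the region integral is 1/2 - e^(-59/50)/2 and the full one is 1/2.
This works out to P = 0.6927.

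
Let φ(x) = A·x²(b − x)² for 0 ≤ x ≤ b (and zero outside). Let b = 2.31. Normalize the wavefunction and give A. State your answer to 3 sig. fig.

A ≈ 0.580

Normalization requires ∫|φ|² dx = 1, integrated from 0 to b.
The integral (without the A² prefactor) comes out to b^9/630.
Hence A² = 1/[b^9/630].
Plugging in b = 2.31 yields A = 0.5800.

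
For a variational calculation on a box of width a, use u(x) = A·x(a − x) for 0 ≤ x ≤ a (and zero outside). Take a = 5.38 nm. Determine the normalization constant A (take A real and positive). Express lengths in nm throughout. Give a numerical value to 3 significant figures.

A ≈ 0.0816 nm^(-5/2)

Require ∫ |u|² dx = 1 over the whole domain.
Expanding the polynomial and integrating term by term, the integral (without the A² prefactor) comes out to a^5/30.
Substituting a = 5.38 gives A² = 0.006656, so A = 0.08158.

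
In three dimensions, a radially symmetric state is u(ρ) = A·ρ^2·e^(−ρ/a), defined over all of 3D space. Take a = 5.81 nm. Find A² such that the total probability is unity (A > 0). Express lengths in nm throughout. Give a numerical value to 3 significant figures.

A^2 ≈ 6.33E-8 nm^(-7)

The normalization condition is ∫|u|² 4πρ² dρ = 1 from 0 to ∞.
In 3D with spherical symmetry the volume element is 4πρ² dρ.
Carrying out the integral gives A² · 45·π·a^7/2.
Substituting a = 5.81 gives A² = 6.330E-8, so A = 0.0002516.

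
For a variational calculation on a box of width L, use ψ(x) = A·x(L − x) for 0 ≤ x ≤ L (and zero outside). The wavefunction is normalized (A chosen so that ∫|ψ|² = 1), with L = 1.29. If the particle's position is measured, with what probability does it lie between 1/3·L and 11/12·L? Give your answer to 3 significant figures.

The probability is P = ∫ |ψ|² dx over [1/3·L, 11/12·L].
Since A² = 1/(L^5/30), this is the region integral divided by the full normalization integral.
Substituting u = x/L, A² and the length scale cancel in the ratio: P = ∫_{1/3}^{11/12} u^2·(1 - u)^2 du / ∫_{0}^{1} u^2·(1 - u)^2 du.
An antiderivative of u^2·(1 - u)^2 is u^3·(6·u^2 - 15·u + 10)/30; evaluating from 1/3 to 11/12 gives ≈ 0.026168, while the full integral is 1/30.
Taking the ratio, P = 0.7850.

P ≈ 0.785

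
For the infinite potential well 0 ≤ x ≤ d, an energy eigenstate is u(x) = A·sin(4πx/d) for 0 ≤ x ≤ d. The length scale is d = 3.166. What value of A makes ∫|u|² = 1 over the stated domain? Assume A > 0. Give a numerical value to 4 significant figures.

A ≈ 0.7948

Normalization requires ∫|u|² dx = 1, integrated from 0 to d.
The integral (without the A² prefactor) comes out to d/2.
Hence A² = 1/[d/2].
Substituting d = 3.166 gives A² = 0.63171, so A = 0.79480.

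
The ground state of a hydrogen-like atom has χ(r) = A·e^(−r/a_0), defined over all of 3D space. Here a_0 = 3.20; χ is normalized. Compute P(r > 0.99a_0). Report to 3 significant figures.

Integrate the radial probability density 4πr²|χ|² over r > 0.99a_0.
Normalization gives A² = 1/(π·a_0^3).
Let u = r/a_0; then A², 4π and the length scale all cancel, so P = ∫_{0.99}^{∞} u^2·e^(-2·u) du ÷ ∫_{0}^{∞} u^2·e^(-2·u) du.
An antiderivative of u^2·e^(-2·u) is -(2·u^2 + 2·u + 1)·e^(-2·u)/4; evaluating from 0.99 to ∞ gives ≈ 0.17052, while the full integral is 1/4.
This evaluates to P = 0.6821.

P ≈ 0.682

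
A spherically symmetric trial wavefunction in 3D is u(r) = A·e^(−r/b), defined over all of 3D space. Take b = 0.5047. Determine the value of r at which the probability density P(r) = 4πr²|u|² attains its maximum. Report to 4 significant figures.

Set d/dr [P(r) = 4πr²|u|²] = 0 and solve for r > 0.
This gives r = b.
With b = 0.5047, the most probable radial distance is 0.50470.

r ≈ 0.5047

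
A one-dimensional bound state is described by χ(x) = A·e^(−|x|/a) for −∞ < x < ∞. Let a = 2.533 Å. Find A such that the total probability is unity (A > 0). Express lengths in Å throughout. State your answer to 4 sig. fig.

A ≈ 0.6283 Å^(-1/2)

We need A² ∫|f|² dx = 1, taking the integral from −∞ to ∞.
With ∫₀^∞ x^0 e^(−αx) dx = 0!/α^1, with χ = A·e^(−|x|/a), the integral evaluates to A²·[a].
Hence A² = 1/[a].
With a = 2.533: A² = 0.39479 and A = 0.62832.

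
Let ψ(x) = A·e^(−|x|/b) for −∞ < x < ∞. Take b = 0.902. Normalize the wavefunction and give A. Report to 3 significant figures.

The normalization condition is ∫|ψ|² dx = 1 from −∞ to ∞.
Carrying out the integral gives A² · b.
So A² = (b)^(−1).
Substituting b = 0.902 gives A² = 1.109, so A = 1.053.

A ≈ 1.05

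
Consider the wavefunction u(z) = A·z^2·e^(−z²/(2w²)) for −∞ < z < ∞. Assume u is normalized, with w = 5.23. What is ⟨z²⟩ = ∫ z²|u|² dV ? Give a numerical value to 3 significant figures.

⟨z^2⟩ ≈ 68.4

The expectation value is the |u|²-weighted average of z^2: ∫ z^2|u|² dz.
Differentiating ∫e^(−αz²) dz = √(π/α) under α to get the higher moments, the ratio of the moment integral to the normalization integral gives ⟨z²⟩ = 5·w^2/2.
Putting w = 5.23 gives 68.38.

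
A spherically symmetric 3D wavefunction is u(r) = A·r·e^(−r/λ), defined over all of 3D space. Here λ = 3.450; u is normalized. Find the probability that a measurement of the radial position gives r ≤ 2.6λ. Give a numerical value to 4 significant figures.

P ≈ 0.5939

P = ∫ |u|² 4πr² dr over r ≤ 2.6λ.
A² is fixed by ∫₀^∞ 4πr²|u|² dr = 1, i.e. A² = (3·π·λ^5)^(−1).
Substituting t = r/λ, A², 4π and the length scale all cancel in the ratio: P = ∫_{0}^{2.6} t^4·e^(-2·t) dt / ∫_{0}^{∞} t^4·e^(-2·t) dt.
With ∫ t^4·e^(-2·t) dt = -(t^4/2 + t^3 + 3·t^2/2 + 3·t/2 + 3/4)·e^(-2·t) + C, the region integral is ≈ 0.445404 and the full one is 3/4.
The region integral divided by the full integral gives P = 0.59387.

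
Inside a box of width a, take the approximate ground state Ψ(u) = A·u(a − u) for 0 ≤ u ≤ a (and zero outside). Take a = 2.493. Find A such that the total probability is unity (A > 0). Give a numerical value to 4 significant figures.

A ≈ 0.5582

Require ∫ |Ψ|² du = 1 over the whole domain.
Expanding the polynomial and integrating term by term, ∫|Ψ|² du = A²·(a^5/30).
So A² = (a^5/30)^(−1).
Plugging in a = 2.493 yields A = 0.55816.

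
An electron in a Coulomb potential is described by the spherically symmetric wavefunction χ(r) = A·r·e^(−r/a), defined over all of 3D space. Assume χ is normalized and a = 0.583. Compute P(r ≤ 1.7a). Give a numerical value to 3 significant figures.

P ≈ 0.256

Integrate the radial probability density 4πr²|χ|² over r ≤ 1.7a.
A² is fixed by ∫₀^∞ 4πr²|χ|² dr = 1, i.e. A² = (3·π·a^5)^(−1).
In terms of u = r/a (A², 4π and the length scale all cancel between numerator and denominator), P = [∫_{0}^{1.7} u^4·e^(-2·u) du] / [∫_{0}^{∞} u^4·e^(-2·u) du].
An antiderivative of u^4·e^(-2·u) is -(u^4/2 + u^3 + 3·u^2/2 + 3·u/2 + 3/4)·e^(-2·u); evaluating from 0 to 1.7 gives ≈ 0.19186, while the full integral is 3/4.
Taking the ratio yields P = 0.2558.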